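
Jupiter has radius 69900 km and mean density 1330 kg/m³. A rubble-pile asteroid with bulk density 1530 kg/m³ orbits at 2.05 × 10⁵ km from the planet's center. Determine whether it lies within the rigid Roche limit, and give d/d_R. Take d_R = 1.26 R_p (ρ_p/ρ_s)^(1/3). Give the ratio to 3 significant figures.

d_R = 1.26 × (69900 km) × (1330/1530)^(1/3) = 84060 km
d/d_R = (2.05 × 10⁵) / (84060) = 2.44
Since d/d_R > 1, the body is outside the Roche limit.

outside; d/d_R ≈ 2.44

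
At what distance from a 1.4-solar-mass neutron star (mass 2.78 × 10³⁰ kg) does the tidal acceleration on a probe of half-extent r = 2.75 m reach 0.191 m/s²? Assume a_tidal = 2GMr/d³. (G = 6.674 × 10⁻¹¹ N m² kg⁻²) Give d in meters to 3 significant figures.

2GMr/d³ = a_tidal  ⇒  d = (2GMr / a_tidal)^(1/3)
d = (2 × 6.674×10⁻¹¹ × (2.78 × 10³⁰) × (2.75) / (0.191))^(1/3)
  = 1.75 × 10⁷ m

1.75 × 10⁷ m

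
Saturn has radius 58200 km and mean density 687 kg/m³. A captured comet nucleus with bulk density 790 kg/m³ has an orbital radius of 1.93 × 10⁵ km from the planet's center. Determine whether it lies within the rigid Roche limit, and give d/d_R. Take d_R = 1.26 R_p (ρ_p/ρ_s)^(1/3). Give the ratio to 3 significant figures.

d_R = 1.26 × (58200 km) × (687/790)^(1/3) = 70000 km
d/d_R = (1.93 × 10⁵) / (70000) = 2.76
Since d/d_R > 1, the body is outside the Roche limit.

outside; d/d_R ≈ 2.76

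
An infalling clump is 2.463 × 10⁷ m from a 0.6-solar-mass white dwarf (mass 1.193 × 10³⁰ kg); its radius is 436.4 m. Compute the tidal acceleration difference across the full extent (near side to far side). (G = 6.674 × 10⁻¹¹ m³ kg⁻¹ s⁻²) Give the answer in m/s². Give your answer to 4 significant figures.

The field gradient is 2GM/d³; across the full diameter 2r the difference is 4GMr/d³.
a_tidal = 4GMr/d³
        = 4 × (6.674 × 10⁻¹¹) × (1.193 × 10³⁰) × (436.4) / (2.463 × 10⁷)³
        = 9.302 m/s²

9.302 m/s²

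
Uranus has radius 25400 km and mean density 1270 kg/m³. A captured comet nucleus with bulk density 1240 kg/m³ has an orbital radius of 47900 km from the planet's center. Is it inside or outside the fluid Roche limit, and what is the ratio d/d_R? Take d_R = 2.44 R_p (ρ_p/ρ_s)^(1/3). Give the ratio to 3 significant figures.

d_R = 2.44 × (25400 km) × (1270/1240)^(1/3) = 62470 km
d/d_R = (47900) / (62470) = 0.767
Since d/d_R < 1, the body is inside the Roche limit.

inside; d/d_R ≈ 0.767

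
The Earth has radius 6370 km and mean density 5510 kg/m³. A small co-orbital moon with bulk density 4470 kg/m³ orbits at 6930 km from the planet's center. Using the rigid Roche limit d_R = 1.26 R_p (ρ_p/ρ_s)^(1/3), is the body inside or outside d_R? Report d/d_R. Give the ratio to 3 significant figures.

inside; d/d_R ≈ 0.805

d_R = 1.26 × (6370 km) × (5510/4470)^(1/3) = 8606 km
d/d_R = (6930) / (8606) = 0.805
Since d/d_R < 1, the body is inside the Roche limit.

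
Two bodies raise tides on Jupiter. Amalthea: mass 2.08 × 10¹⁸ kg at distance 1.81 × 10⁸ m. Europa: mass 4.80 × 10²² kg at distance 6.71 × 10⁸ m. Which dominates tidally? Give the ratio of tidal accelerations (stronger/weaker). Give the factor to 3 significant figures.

Europa, by a factor of ≈ 453

Tidal acceleration ∝ M/d³, so compare M/d³ for each.
Amalthea: (2.08 × 10¹⁸) / (1.81 × 10⁸)³ = 3.508 × 10⁻⁷
Europa: (4.80 × 10²²) / (6.71 × 10⁸)³ = 1.589 × 10⁻⁴
Ratio (larger/smaller) = 453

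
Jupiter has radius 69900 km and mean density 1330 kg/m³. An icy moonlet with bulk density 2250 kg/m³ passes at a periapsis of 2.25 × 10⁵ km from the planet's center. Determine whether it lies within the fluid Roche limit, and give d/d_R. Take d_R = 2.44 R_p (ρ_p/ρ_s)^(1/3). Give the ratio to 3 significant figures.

outside; d/d_R ≈ 1.57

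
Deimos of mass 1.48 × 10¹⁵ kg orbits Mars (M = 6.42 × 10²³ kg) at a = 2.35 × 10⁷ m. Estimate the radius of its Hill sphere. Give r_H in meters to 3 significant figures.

2.15 × 10⁴ m

r_H ≈ a (m/3M)^(1/3)
    = (2.35 × 10⁷) × (1.48 × 10¹⁵ / (3 × 6.42 × 10²³))^(1/3)
    = 2.15 × 10⁴ m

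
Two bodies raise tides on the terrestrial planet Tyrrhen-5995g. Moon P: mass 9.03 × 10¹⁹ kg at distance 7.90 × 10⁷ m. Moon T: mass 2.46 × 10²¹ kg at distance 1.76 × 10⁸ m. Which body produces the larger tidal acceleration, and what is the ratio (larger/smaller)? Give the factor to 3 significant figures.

The tide-raising term goes as M/d³ (the gradient of a 1/d² field).
Moon P: (9.03 × 10¹⁹) / (7.90 × 10⁷)³ = 1.831 × 10⁻⁴
Moon T: (2.46 × 10²¹) / (1.76 × 10⁸)³ = 4.512 × 10⁻⁴
Ratio (larger/smaller) = 2.46

Moon T, by a factor of ≈ 2.46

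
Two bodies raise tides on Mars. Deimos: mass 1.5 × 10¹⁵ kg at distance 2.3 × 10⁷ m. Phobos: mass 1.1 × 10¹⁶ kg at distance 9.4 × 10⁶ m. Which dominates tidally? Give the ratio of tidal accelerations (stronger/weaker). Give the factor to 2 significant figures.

Phobos, by a factor of ≈ 110

The tide-raising term goes as M/d³ (the gradient of a 1/d² field).
Deimos: (1.5 × 10¹⁵) / (2.3 × 10⁷)³ = 1.233 × 10⁻⁷
Phobos: (1.1 × 10¹⁶) / (9.4 × 10⁶)³ = 1.324 × 10⁻⁵
Ratio (larger/smaller) = 110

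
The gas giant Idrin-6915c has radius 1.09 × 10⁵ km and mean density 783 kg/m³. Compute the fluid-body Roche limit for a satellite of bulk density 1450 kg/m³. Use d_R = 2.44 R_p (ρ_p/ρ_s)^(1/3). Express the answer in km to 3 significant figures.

2.17 × 10⁵ km

d_R = 2.44 × 1.09 × 10⁵ km × (783/1450)^(1/3)
    = 2.17 × 10⁵ km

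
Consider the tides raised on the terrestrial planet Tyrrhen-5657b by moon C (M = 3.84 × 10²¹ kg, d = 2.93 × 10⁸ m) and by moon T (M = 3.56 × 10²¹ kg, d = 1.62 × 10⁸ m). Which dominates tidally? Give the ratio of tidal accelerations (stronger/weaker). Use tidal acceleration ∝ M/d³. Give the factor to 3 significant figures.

Moon T, by a factor of ≈ 5.48

The tide-raising term goes as M/d³ (the gradient of a 1/d² field).
Moon C: (3.84 × 10²¹) / (2.93 × 10⁸)³ = 1.527 × 10⁻⁴
Moon T: (3.56 × 10²¹) / (1.62 × 10⁸)³ = 8.373 × 10⁻⁴
Ratio (larger/smaller) = 5.48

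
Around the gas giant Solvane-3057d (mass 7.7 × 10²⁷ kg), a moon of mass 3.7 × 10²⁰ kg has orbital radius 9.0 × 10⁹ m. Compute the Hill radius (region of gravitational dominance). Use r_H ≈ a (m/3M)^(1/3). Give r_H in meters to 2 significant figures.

r_H ≈ a (m/3M)^(1/3)
    = (9.0 × 10⁹) × (3.7 × 10²⁰ / (3 × 7.7 × 10²⁷))^(1/3)
    = 2.3 × 10⁷ m

2.3 × 10⁷ m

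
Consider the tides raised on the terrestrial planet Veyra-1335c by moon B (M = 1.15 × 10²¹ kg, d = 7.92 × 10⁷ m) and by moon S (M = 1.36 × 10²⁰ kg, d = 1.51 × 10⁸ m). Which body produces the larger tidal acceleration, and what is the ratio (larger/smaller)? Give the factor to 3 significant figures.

Moon B, by a factor of ≈ 58.6

Tidal acceleration ∝ M/d³, so compare M/d³ for each.
Moon B: (1.15 × 10²¹) / (7.92 × 10⁷)³ = 2.315 × 10⁻³
Moon S: (1.36 × 10²⁰) / (1.51 × 10⁸)³ = 3.950 × 10⁻⁵
Ratio (larger/smaller) = 58.6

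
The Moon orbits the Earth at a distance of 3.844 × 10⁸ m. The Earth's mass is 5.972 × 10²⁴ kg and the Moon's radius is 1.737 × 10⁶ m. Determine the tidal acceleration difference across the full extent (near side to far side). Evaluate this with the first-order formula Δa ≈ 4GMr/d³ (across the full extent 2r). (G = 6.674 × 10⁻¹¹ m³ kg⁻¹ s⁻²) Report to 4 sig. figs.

Δg = 4GMr/d³
   = 4 × (6.674 × 10⁻¹¹) × (5.972 × 10²⁴) × (1.737 × 10⁶) / (3.844 × 10⁸)³
   = 4.875 × 10⁻⁵ m/s²

4.875 × 10⁻⁵ m/s²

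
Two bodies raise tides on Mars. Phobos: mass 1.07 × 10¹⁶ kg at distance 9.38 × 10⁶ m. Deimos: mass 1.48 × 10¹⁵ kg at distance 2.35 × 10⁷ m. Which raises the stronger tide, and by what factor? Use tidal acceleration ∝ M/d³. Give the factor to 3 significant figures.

The tide-raising term goes as M/d³ (the gradient of a 1/d² field).
Phobos: (1.07 × 10¹⁶) / (9.38 × 10⁶)³ = 1.297 × 10⁻⁵
Deimos: (1.48 × 10¹⁵) / (2.35 × 10⁷)³ = 1.140 × 10⁻⁷
Ratio (larger/smaller) = 114

Phobos, by a factor of ≈ 114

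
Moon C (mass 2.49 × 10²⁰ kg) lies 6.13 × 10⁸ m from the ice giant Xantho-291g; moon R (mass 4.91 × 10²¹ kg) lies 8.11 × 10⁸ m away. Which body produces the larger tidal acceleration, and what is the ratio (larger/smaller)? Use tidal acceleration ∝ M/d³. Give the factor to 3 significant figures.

Tidal acceleration ∝ M/d³, so compare M/d³ for each.
Moon C: (2.49 × 10²⁰) / (6.13 × 10⁸)³ = 1.081 × 10⁻⁶
Moon R: (4.91 × 10²¹) / (8.11 × 10⁸)³ = 9.205 × 10⁻⁶
Ratio (larger/smaller) = 8.52

Moon R, by a factor of ≈ 8.52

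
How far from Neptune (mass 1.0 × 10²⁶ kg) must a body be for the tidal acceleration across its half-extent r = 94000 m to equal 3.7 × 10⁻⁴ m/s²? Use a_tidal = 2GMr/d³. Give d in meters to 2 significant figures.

1.5 × 10⁸ m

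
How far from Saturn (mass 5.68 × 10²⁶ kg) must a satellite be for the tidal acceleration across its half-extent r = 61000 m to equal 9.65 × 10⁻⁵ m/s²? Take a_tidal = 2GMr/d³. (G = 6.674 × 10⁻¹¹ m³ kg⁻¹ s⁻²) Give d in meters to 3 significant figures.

2GMr/d³ = a_tidal  ⇒  d = (2GMr / a_tidal)^(1/3)
d = (2 × 6.674×10⁻¹¹ × (5.68 × 10²⁶) × (61000) / (9.65 × 10⁻⁵))^(1/3)
  = 3.63 × 10⁸ m

3.63 × 10⁸ m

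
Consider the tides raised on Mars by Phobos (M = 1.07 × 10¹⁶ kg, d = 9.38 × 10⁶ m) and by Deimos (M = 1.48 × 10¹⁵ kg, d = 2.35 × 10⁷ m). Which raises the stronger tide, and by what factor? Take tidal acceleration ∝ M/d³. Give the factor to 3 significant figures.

Phobos, by a factor of ≈ 114

Tidal acceleration ∝ M/d³, so compare M/d³ for each.
Phobos: (1.07 × 10¹⁶) / (9.38 × 10⁶)³ = 1.297 × 10⁻⁵
Deimos: (1.48 × 10¹⁵) / (2.35 × 10⁷)³ = 1.140 × 10⁻⁷
Ratio (larger/smaller) = 114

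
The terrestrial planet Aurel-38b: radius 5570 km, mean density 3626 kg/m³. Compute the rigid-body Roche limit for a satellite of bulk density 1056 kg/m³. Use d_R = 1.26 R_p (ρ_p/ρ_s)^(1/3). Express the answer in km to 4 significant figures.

10590 km

d_R = 1.26 × 5570 km × (3626/1056)^(1/3)
    = 10590 km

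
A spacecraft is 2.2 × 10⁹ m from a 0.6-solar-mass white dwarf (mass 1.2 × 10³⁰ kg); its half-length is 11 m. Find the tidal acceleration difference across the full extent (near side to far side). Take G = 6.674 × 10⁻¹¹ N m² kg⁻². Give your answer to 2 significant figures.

3.3 × 10⁻⁷ m/s²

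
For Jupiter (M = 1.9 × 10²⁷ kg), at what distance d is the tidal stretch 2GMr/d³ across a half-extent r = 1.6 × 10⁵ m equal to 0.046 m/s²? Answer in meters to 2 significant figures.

9.6 × 10⁷ m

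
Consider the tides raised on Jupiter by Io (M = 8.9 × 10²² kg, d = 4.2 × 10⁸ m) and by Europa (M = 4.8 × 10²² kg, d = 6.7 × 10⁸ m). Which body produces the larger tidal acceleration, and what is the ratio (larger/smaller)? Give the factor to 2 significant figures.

Io, by a factor of ≈ 7.5

Compare M/d³ for the two perturbers:
Io: (8.9 × 10²²) / (4.2 × 10⁸)³ = 1.201 × 10⁻³
Europa: (4.8 × 10²²) / (6.7 × 10⁸)³ = 1.596 × 10⁻⁴
Ratio (larger/smaller) = 7.5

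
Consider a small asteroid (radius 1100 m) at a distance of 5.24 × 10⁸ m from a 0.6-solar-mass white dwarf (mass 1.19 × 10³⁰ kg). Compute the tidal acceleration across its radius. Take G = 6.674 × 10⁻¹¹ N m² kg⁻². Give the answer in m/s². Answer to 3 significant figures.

1.21 × 10⁻³ m/s²

a_tidal = 2GMr/d³
        = 2 × (6.674 × 10⁻¹¹) × (1.19 × 10³⁰) × (1100) / (5.24 × 10⁸)³
        = 1.21 × 10⁻³ m/s²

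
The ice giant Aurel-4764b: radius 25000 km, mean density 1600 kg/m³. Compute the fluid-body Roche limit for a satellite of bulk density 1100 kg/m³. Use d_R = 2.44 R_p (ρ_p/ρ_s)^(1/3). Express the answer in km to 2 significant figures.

69000 km

d_R = 2.44 × 25000 km × (1600/1100)^(1/3)
    = 69000 km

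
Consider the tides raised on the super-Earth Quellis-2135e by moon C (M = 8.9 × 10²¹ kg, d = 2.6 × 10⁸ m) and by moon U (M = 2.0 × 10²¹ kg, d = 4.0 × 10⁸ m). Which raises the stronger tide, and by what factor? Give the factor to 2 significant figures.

Tidal acceleration ∝ M/d³, so compare M/d³ for each.
Moon C: (8.9 × 10²¹) / (2.6 × 10⁸)³ = 5.064 × 10⁻⁴
Moon U: (2.0 × 10²¹) / (4.0 × 10⁸)³ = 3.125 × 10⁻⁵
Ratio (larger/smaller) = 16

Moon C, by a factor of ≈ 16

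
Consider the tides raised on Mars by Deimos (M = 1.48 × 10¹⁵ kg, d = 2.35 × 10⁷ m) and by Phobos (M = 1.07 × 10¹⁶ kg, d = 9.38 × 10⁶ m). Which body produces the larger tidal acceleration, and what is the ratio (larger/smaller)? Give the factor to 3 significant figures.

Tidal acceleration ∝ M/d³, so compare M/d³ for each.
Deimos: (1.48 × 10¹⁵) / (2.35 × 10⁷)³ = 1.140 × 10⁻⁷
Phobos: (1.07 × 10¹⁶) / (9.38 × 10⁶)³ = 1.297 × 10⁻⁵
Ratio (larger/smaller) = 114

Phobos, by a factor of ≈ 114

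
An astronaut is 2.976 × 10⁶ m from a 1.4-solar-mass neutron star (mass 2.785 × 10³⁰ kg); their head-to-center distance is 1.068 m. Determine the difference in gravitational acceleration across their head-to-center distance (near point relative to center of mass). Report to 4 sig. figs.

Differencing GM/(d−r)² and GM/d² to first order in r/d gives 2GMr/d³.
Δa = 2GMr/d³
   = 2 × (6.674 × 10⁻¹¹) × (2.785 × 10³⁰) × (1.068) / (2.976 × 10⁶)³
   = 1.506 × 10¹ m/s²

1.506 × 10¹ m/s²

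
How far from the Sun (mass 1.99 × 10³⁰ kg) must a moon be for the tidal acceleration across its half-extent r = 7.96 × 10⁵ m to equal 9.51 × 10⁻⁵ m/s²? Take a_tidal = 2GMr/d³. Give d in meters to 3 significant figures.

2GMr/d³ = a_tidal  ⇒  d = (2GMr / a_tidal)^(1/3)
d = (2 × 6.674×10⁻¹¹ × (1.99 × 10³⁰) × (7.96 × 10⁵) / (9.51 × 10⁻⁵))^(1/3)
  = 1.31 × 10¹⁰ m

1.31 × 10¹⁰ m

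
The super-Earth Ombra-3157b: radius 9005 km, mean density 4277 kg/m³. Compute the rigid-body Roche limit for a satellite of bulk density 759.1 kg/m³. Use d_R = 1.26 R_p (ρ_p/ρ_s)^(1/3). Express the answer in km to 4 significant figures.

20190 km

d_R = 1.26 × 9005 km × (4277/759.1)^(1/3)
    = 20190 km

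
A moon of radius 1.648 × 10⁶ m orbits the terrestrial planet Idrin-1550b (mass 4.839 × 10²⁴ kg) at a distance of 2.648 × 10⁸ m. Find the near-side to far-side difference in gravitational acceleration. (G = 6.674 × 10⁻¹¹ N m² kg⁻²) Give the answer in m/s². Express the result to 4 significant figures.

Differencing GM/(d−r)² and GM/(d+r)² to first order in r/d gives 4GMr/d³.
a_tidal = 4GMr/d³
        = 4 × (6.674 × 10⁻¹¹) × (4.839 × 10²⁴) × (1.648 × 10⁶) / (2.648 × 10⁸)³
        = 1.147 × 10⁻⁴ m/s²

1.147 × 10⁻⁴ m/s²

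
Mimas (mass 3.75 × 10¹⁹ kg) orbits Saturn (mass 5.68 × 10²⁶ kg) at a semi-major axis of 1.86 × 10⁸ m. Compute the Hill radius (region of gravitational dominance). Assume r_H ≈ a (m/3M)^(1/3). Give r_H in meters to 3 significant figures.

r_H ≈ a (m/3M)^(1/3)
    = (1.86 × 10⁸) × (3.75 × 10¹⁹ / (3 × 5.68 × 10²⁶))^(1/3)
    = 5.21 × 10⁵ m

5.21 × 10⁵ m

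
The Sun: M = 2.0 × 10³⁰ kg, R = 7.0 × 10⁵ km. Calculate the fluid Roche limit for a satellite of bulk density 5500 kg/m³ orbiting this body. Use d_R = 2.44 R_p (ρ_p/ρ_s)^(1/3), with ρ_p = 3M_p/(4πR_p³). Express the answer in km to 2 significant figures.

1.1 × 10⁶ km

ρ_p = 3M_p/(4πR_p³) = 3 × (2.0 × 10³⁰) / (4π × (7.0 × 10⁸ m)³) = 1400 kg/m³
d_R = 2.44 × 7.0 × 10⁵ km × (1400/5500)^(1/3)
    = 1.1 × 10⁶ km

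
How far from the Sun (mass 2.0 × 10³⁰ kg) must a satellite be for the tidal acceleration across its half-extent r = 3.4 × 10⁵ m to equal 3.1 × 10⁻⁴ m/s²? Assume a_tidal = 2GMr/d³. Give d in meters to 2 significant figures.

6.6 × 10⁹ m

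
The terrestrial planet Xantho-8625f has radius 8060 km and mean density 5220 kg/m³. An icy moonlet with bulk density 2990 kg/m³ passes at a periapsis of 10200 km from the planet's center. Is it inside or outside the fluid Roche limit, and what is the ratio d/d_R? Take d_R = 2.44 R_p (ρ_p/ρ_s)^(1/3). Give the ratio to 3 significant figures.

d_R = 2.44 × (8060 km) × (5220/2990)^(1/3) = 23680 km
d/d_R = (10200) / (23680) = 0.431
Since d/d_R < 1, the body is inside the Roche limit.

inside; d/d_R ≈ 0.431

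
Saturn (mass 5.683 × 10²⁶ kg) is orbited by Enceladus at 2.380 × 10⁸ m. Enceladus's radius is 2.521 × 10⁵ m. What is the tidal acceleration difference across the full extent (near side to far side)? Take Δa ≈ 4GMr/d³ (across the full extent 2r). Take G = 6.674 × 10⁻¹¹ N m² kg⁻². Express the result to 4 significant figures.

2.837 × 10⁻³ m/s²

Δg = 4GMr/d³
   = 4 × (6.674 × 10⁻¹¹) × (5.683 × 10²⁶) × (2.521 × 10⁵) / (2.380 × 10⁸)³
   = 2.837 × 10⁻³ m/s²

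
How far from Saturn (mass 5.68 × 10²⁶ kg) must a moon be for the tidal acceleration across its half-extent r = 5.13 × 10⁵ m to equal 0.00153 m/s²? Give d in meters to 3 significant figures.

2.94 × 10⁸ m

2GMr/d³ = a_tidal  ⇒  d = (2GMr / a_tidal)^(1/3)
d = (2 × 6.674×10⁻¹¹ × (5.68 × 10²⁶) × (5.13 × 10⁵) / (0.00153))^(1/3)
  = 2.94 × 10⁸ m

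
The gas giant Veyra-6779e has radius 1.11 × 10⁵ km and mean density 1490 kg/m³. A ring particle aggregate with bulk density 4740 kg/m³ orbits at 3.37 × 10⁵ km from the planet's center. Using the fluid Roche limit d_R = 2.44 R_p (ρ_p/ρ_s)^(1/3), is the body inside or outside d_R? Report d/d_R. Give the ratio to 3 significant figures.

outside; d/d_R ≈ 1.83

d_R = 2.44 × (1.11 × 10⁵ km) × (1490/4740)^(1/3) = 1.842 × 10⁵ km
d/d_R = (3.37 × 10⁵) / (1.842 × 10⁵) = 1.83
Since d/d_R > 1, the body is outside the Roche limit.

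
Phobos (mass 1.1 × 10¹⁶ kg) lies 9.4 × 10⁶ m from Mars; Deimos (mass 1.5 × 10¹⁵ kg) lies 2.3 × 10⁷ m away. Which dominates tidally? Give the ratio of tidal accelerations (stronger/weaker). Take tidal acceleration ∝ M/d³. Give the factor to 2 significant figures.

Phobos, by a factor of ≈ 110

Tidal stretch scales as M/d³; compute that for each body.
Phobos: (1.1 × 10¹⁶) / (9.4 × 10⁶)³ = 1.324 × 10⁻⁵
Deimos: (1.5 × 10¹⁵) / (2.3 × 10⁷)³ = 1.233 × 10⁻⁷
Ratio (larger/smaller) = 110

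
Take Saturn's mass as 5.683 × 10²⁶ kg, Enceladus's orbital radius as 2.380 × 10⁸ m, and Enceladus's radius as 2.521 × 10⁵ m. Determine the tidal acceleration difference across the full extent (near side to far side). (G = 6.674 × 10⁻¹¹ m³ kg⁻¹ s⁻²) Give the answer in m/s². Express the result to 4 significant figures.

2.837 × 10⁻³ m/s²

a_tidal = 4GMr/d³
        = 4 × (6.674 × 10⁻¹¹) × (5.683 × 10²⁶) × (2.521 × 10⁵) / (2.380 × 10⁸)³
        = 2.837 × 10⁻³ m/s²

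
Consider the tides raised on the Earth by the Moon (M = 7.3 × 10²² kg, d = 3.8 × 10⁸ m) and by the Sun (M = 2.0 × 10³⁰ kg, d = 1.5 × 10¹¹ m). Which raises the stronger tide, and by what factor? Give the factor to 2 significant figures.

The Moon, by a factor of ≈ 2.2

Tidal acceleration ∝ M/d³, so compare M/d³ for each.
The Moon: (7.3 × 10²²) / (3.8 × 10⁸)³ = 1.330 × 10⁻³
The Sun: (2.0 × 10³⁰) / (1.5 × 10¹¹)³ = 5.926 × 10⁻⁴
Ratio (larger/smaller) = 2.2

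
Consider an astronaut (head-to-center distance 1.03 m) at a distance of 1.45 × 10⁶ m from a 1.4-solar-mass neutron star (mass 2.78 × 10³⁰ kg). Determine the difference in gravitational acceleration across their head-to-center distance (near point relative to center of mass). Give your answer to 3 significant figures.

Δa = 2GMr/d³
   = 2 × (6.674 × 10⁻¹¹) × (2.78 × 10³⁰) × (1.03) / (1.45 × 10⁶)³
   = 1.25 × 10² m/s²

1.25 × 10² m/s²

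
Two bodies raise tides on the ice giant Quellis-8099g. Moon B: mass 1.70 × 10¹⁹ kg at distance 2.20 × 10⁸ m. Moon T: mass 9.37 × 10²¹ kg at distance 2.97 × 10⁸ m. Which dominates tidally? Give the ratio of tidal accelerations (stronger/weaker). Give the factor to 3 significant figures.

Moon T, by a factor of ≈ 224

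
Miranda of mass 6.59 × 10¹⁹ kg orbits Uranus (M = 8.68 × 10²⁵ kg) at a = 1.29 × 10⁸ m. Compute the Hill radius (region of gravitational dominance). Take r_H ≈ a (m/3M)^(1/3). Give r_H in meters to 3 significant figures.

8.16 × 10⁵ m

r_H ≈ a (m/3M)^(1/3)
    = (1.29 × 10⁸) × (6.59 × 10¹⁹ / (3 × 8.68 × 10²⁵))^(1/3)
    = 8.16 × 10⁵ m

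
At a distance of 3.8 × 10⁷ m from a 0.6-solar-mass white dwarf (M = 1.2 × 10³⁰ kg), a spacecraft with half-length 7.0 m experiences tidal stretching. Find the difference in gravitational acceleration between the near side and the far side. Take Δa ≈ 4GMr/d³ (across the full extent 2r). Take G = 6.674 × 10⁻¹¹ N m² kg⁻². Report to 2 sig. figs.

Δg = 4GMr/d³
   = 4 × (6.674 × 10⁻¹¹) × (1.2 × 10³⁰) × (7.0) / (3.8 × 10⁷)³
   = 4.1 × 10⁻² m/s²

4.1 × 10⁻² m/s²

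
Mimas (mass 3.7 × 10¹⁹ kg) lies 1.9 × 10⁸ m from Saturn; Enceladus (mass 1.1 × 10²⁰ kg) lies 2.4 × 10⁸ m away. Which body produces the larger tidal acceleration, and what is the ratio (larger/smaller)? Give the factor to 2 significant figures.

Enceladus, by a factor of ≈ 1.5

Tidal stretch scales as M/d³; compute that for each body.
Mimas: (3.7 × 10¹⁹) / (1.9 × 10⁸)³ = 5.394 × 10⁻⁶
Enceladus: (1.1 × 10²⁰) / (2.4 × 10⁸)³ = 7.957 × 10⁻⁶
Ratio (larger/smaller) = 1.5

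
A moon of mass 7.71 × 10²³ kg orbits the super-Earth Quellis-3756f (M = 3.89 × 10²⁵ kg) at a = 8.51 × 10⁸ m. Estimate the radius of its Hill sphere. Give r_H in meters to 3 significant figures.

1.60 × 10⁸ m

r_H ≈ a (m/3M)^(1/3)
    = (8.51 × 10⁸) × (7.71 × 10²³ / (3 × 3.89 × 10²⁵))^(1/3)
    = 1.60 × 10⁸ m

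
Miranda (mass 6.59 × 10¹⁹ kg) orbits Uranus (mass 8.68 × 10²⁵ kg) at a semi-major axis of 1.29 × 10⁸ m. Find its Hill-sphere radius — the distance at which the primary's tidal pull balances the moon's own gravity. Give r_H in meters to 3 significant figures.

8.16 × 10⁵ m

r_H ≈ a (m/3M)^(1/3)
    = (1.29 × 10⁸) × (6.59 × 10¹⁹ / (3 × 8.68 × 10²⁵))^(1/3)
    = 8.16 × 10⁵ m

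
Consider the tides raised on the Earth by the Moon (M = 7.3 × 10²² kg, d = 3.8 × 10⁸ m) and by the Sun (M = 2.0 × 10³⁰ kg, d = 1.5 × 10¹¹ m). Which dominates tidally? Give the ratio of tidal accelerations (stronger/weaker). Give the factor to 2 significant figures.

Compare M/d³ for the two perturbers:
The Moon: (7.3 × 10²²) / (3.8 × 10⁸)³ = 1.330 × 10⁻³
The Sun: (2.0 × 10³⁰) / (1.5 × 10¹¹)³ = 5.926 × 10⁻⁴
Ratio (larger/smaller) = 2.2

The Moon, by a factor of ≈ 2.2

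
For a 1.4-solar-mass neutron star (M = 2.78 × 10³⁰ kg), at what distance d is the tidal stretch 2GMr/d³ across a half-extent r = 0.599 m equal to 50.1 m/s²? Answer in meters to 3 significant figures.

1.64 × 10⁶ m

2GMr/d³ = a_tidal  ⇒  d = (2GMr / a_tidal)^(1/3)
d = (2 × 6.674×10⁻¹¹ × (2.78 × 10³⁰) × (0.599) / (50.1))^(1/3)
  = 1.64 × 10⁶ m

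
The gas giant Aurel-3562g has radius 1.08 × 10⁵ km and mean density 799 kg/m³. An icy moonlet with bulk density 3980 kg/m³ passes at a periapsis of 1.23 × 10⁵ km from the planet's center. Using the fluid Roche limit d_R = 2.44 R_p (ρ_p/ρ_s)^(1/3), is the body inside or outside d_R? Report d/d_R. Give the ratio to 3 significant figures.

inside; d/d_R ≈ 0.797

d_R = 2.44 × (1.08 × 10⁵ km) × (799/3980)^(1/3) = 1.543 × 10⁵ km
d/d_R = (1.23 × 10⁵) / (1.543 × 10⁵) = 0.797
Since d/d_R < 1, the body is inside the Roche limit.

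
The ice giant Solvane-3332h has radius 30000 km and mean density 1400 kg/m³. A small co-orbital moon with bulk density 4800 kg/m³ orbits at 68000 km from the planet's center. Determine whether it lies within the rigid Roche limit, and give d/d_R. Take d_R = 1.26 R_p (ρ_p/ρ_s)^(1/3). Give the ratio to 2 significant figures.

d_R = 1.26 × (30000 km) × (1400/4800)^(1/3) = 25070 km
d/d_R = (68000) / (25070) = 2.7
Since d/d_R > 1, the body is outside the Roche limit.

outside; d/d_R ≈ 2.7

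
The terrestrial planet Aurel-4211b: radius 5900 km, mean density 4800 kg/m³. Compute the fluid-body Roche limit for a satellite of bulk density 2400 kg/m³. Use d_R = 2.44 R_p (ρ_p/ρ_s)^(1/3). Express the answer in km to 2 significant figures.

d_R = 2.44 × 5900 km × (4800/2400)^(1/3)
    = 18000 km

18000 km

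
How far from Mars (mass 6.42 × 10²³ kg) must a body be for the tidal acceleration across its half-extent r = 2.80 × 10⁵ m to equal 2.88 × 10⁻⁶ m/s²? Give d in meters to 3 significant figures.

2.03 × 10⁸ m

2GMr/d³ = a_tidal  ⇒  d = (2GMr / a_tidal)^(1/3)
d = (2 × 6.674×10⁻¹¹ × (6.42 × 10²³) × (2.80 × 10⁵) / (2.88 × 10⁻⁶))^(1/3)
  = 2.03 × 10⁸ m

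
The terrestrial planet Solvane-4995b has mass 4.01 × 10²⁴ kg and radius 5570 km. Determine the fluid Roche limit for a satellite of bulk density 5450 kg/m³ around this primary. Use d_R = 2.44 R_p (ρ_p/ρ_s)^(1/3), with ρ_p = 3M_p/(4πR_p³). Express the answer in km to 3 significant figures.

ρ_p = 3M_p/(4πR_p³) = 3 × (4.01 × 10²⁴) / (4π × (5.57 × 10⁶ m)³) = 5540 kg/m³
d_R = 2.44 × 5570 km × (5540/5450)^(1/3)
    = 13700 km

13700 km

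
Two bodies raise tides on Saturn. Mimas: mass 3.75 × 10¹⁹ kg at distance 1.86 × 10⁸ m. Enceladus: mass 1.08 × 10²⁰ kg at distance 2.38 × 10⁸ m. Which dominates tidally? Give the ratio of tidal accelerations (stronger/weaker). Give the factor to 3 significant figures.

Enceladus, by a factor of ≈ 1.37

Tidal stretch scales as M/d³; compute that for each body.
Mimas: (3.75 × 10¹⁹) / (1.86 × 10⁸)³ = 5.828 × 10⁻⁶
Enceladus: (1.08 × 10²⁰) / (2.38 × 10⁸)³ = 8.011 × 10⁻⁶
Ratio (larger/smaller) = 1.37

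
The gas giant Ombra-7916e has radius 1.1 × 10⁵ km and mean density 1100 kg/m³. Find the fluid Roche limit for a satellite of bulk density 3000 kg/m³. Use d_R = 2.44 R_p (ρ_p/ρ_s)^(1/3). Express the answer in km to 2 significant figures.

1.9 × 10⁵ km

d_R = 2.44 × 1.1 × 10⁵ km × (1100/3000)^(1/3)
    = 1.9 × 10⁵ km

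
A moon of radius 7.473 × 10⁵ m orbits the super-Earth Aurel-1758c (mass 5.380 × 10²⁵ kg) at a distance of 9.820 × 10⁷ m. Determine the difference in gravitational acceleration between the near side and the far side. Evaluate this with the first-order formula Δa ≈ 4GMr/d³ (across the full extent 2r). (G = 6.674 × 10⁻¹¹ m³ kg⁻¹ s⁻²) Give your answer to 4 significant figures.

1.133 × 10⁻² m/s²

Near-to-far spans 2r, so the tidal difference is twice the near-to-center value: 4GMr/d³.
Δa = 4GMr/d³
   = 4 × (6.674 × 10⁻¹¹) × (5.380 × 10²⁵) × (7.473 × 10⁵) / (9.820 × 10⁷)³
   = 1.133 × 10⁻² m/s²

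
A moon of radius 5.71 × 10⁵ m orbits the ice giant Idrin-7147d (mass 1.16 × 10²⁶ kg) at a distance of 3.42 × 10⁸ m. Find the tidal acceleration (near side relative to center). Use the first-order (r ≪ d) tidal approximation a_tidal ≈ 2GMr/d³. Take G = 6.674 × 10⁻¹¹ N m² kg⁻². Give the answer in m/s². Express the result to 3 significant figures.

Δa = 2GMr/d³
   = 2 × (6.674 × 10⁻¹¹) × (1.16 × 10²⁶) × (5.71 × 10⁵) / (3.42 × 10⁸)³
   = 2.21 × 10⁻⁴ m/s²

2.21 × 10⁻⁴ m/s²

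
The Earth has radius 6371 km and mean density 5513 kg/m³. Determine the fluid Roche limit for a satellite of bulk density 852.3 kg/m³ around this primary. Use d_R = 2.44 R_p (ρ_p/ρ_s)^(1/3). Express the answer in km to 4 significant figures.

28960 km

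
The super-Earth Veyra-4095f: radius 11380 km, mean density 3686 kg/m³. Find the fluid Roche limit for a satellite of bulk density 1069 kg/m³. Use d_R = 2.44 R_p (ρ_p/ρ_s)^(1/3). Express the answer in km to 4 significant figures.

41950 km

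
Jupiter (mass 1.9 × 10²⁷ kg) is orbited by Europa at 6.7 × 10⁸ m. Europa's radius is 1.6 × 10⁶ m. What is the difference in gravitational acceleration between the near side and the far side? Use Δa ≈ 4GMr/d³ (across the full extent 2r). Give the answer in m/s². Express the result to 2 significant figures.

Δa = 4GMr/d³
   = 4 × (6.674 × 10⁻¹¹) × (1.9 × 10²⁷) × (1.6 × 10⁶) / (6.7 × 10⁸)³
   = 2.7 × 10⁻³ m/s²

2.7 × 10⁻³ m/s²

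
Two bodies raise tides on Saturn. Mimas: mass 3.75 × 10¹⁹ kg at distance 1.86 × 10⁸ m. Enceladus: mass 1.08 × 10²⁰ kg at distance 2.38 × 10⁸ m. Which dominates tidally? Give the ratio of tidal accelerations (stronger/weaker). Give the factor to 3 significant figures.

The tide-raising term goes as M/d³ (the gradient of a 1/d² field).
Mimas: (3.75 × 10¹⁹) / (1.86 × 10⁸)³ = 5.828 × 10⁻⁶
Enceladus: (1.08 × 10²⁰) / (2.38 × 10⁸)³ = 8.011 × 10⁻⁶
Ratio (larger/smaller) = 1.37

Enceladus, by a factor of ≈ 1.37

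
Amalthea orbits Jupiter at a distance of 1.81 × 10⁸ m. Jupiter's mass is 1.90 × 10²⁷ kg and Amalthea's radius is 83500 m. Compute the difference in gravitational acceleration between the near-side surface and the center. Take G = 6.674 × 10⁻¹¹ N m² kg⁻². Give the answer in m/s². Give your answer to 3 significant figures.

Δa = 2GMr/d³
   = 2 × (6.674 × 10⁻¹¹) × (1.90 × 10²⁷) × (83500) / (1.81 × 10⁸)³
   = 3.57 × 10⁻³ m/s²

3.57 × 10⁻³ m/s²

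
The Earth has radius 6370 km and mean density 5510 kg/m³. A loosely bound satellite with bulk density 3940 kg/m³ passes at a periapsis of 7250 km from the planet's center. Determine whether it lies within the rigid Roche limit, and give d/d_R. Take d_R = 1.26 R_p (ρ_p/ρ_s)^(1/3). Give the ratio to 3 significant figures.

d_R = 1.26 × (6370 km) × (5510/3940)^(1/3) = 8976 km
d/d_R = (7250) / (8976) = 0.808
Since d/d_R < 1, the body is inside the Roche limit.

inside; d/d_R ≈ 0.808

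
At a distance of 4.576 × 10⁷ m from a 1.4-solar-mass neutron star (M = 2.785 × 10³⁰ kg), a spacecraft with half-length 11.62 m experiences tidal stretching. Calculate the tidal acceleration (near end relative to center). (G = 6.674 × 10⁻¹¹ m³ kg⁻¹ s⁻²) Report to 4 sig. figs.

4.508 × 10⁻² m/s²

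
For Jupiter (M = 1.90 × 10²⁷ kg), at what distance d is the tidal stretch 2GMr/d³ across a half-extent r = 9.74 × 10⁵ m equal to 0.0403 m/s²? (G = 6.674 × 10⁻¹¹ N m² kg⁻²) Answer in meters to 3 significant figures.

1.83 × 10⁸ m

2GMr/d³ = a_tidal  ⇒  d = (2GMr / a_tidal)^(1/3)
d = (2 × 6.674×10⁻¹¹ × (1.90 × 10²⁷) × (9.74 × 10⁵) / (0.0403))^(1/3)
  = 1.83 × 10⁸ m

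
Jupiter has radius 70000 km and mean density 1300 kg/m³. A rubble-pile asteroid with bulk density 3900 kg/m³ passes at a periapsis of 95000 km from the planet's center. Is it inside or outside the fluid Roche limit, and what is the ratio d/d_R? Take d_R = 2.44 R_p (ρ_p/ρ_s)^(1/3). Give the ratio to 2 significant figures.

inside; d/d_R ≈ 0.80

d_R = 2.44 × (70000 km) × (1300/3900)^(1/3) = 1.184 × 10⁵ km
d/d_R = (95000) / (1.184 × 10⁵) = 0.80
Since d/d_R < 1, the body is inside the Roche limit.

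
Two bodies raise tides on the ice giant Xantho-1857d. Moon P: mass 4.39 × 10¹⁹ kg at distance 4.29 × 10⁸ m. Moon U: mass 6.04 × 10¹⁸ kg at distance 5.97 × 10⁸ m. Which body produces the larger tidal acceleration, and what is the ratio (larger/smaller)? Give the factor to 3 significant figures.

Moon P, by a factor of ≈ 19.6

Tidal stretch scales as M/d³; compute that for each body.
Moon P: (4.39 × 10¹⁹) / (4.29 × 10⁸)³ = 5.560 × 10⁻⁷
Moon U: (6.04 × 10¹⁸) / (5.97 × 10⁸)³ = 2.839 × 10⁻⁸
Ratio (larger/smaller) = 19.6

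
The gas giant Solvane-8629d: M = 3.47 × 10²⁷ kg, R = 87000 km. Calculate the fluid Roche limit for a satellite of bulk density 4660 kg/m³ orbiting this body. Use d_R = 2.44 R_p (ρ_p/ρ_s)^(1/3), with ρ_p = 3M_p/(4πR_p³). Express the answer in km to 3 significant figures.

1.37 × 10⁵ km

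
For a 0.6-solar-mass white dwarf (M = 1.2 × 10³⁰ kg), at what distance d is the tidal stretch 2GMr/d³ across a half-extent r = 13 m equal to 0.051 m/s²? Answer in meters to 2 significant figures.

3.4 × 10⁷ m

2GMr/d³ = a_tidal  ⇒  d = (2GMr / a_tidal)^(1/3)
d = (2 × 6.674×10⁻¹¹ × (1.2 × 10³⁰) × (13) / (0.051))^(1/3)
  = 3.4 × 10⁷ m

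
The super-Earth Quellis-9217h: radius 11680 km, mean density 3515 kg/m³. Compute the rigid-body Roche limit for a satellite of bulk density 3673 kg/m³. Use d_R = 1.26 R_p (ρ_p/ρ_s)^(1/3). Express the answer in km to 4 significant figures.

14500 km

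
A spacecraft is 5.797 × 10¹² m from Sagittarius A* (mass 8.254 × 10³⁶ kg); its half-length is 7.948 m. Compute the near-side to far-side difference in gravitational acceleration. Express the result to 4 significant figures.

8.990 × 10⁻¹¹ m/s²

a_tidal = 4GMr/d³
        = 4 × (6.674 × 10⁻¹¹) × (8.254 × 10³⁶) × (7.948) / (5.797 × 10¹²)³
        = 8.990 × 10⁻¹¹ m/s²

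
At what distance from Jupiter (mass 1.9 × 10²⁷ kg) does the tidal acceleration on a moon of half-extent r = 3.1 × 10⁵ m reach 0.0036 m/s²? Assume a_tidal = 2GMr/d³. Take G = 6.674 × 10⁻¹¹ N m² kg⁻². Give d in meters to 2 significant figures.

2.8 × 10⁸ m

2GMr/d³ = a_tidal  ⇒  d = (2GMr / a_tidal)^(1/3)
d = (2 × 6.674×10⁻¹¹ × (1.9 × 10²⁷) × (3.1 × 10⁵) / (0.0036))^(1/3)
  = 2.8 × 10⁸ m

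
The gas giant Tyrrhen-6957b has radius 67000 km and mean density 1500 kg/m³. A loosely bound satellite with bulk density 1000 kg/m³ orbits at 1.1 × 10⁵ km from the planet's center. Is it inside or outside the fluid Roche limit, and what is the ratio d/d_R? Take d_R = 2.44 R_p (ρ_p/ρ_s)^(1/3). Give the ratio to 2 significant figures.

inside; d/d_R ≈ 0.59

d_R = 2.44 × (67000 km) × (1500/1000)^(1/3) = 1.871 × 10⁵ km
d/d_R = (1.1 × 10⁵) / (1.871 × 10⁵) = 0.59
Since d/d_R < 1, the body is inside the Roche limit.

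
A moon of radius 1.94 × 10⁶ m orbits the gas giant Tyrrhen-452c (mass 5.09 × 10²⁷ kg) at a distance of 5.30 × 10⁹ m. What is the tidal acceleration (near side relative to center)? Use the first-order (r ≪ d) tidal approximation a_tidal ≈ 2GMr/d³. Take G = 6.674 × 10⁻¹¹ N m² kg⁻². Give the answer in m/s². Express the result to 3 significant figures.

8.85 × 10⁻⁶ m/s²

The tidal stretch is the gradient of GM/d² times the body's extent r, hence the 1/d³ dependence.
Δg = 2GMr/d³
   = 2 × (6.674 × 10⁻¹¹) × (5.09 × 10²⁷) × (1.94 × 10⁶) / (5.30 × 10⁹)³
   = 8.85 × 10⁻⁶ m/s²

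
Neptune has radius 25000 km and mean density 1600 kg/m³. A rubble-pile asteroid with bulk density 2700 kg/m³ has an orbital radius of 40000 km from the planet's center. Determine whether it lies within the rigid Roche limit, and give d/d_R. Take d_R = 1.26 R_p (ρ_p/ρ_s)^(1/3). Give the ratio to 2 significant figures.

outside; d/d_R ≈ 1.5

d_R = 1.26 × (25000 km) × (1600/2700)^(1/3) = 26460 km
d/d_R = (40000) / (26460) = 1.5
Since d/d_R > 1, the body is outside the Roche limit.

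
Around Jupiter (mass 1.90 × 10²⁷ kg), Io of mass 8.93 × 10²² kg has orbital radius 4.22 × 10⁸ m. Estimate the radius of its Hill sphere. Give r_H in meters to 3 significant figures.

1.06 × 10⁷ m

r_H ≈ a (m/3M)^(1/3)
    = (4.22 × 10⁸) × (8.93 × 10²² / (3 × 1.90 × 10²⁷))^(1/3)
    = 1.06 × 10⁷ m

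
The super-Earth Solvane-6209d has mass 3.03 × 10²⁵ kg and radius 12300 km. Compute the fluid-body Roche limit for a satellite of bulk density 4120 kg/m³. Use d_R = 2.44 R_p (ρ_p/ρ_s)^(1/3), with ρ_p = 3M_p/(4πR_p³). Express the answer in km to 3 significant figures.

ρ_p = 3M_p/(4πR_p³) = 3 × (3.03 × 10²⁵) / (4π × (1.23 × 10⁷ m)³) = 3890 kg/m³
d_R = 2.44 × 12300 km × (3890/4120)^(1/3)
    = 29400 km

29400 km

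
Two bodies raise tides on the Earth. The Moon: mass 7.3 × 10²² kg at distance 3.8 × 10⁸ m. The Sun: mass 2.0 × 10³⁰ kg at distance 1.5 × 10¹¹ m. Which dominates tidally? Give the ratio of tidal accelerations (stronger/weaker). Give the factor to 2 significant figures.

The Moon, by a factor of ≈ 2.2

Compare M/d³ for the two perturbers:
The Moon: (7.3 × 10²²) / (3.8 × 10⁸)³ = 1.330 × 10⁻³
The Sun: (2.0 × 10³⁰) / (1.5 × 10¹¹)³ = 5.926 × 10⁻⁴
Ratio (larger/smaller) = 2.2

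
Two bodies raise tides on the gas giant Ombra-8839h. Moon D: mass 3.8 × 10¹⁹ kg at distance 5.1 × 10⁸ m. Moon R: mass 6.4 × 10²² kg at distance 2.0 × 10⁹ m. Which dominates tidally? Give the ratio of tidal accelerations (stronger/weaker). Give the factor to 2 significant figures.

The tide-raising term goes as M/d³ (the gradient of a 1/d² field).
Moon D: (3.8 × 10¹⁹) / (5.1 × 10⁸)³ = 2.865 × 10⁻⁷
Moon R: (6.4 × 10²²) / (2.0 × 10⁹)³ = 8.000 × 10⁻⁶
Ratio (larger/smaller) = 28

Moon R, by a factor of ≈ 28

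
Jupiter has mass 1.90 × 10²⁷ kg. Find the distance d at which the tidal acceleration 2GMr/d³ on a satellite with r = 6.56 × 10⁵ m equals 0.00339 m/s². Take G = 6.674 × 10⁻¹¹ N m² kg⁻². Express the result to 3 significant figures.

2GMr/d³ = a_tidal  ⇒  d = (2GMr / a_tidal)^(1/3)
d = (2 × 6.674×10⁻¹¹ × (1.90 × 10²⁷) × (6.56 × 10⁵) / (0.00339))^(1/3)
  = 3.66 × 10⁸ m

3.66 × 10⁸ m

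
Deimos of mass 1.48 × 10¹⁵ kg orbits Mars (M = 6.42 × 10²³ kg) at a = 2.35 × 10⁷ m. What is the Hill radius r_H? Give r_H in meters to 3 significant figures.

r_H ≈ a (m/3M)^(1/3)
    = (2.35 × 10⁷) × (1.48 × 10¹⁵ / (3 × 6.42 × 10²³))^(1/3)
    = 2.15 × 10⁴ m

2.15 × 10⁴ m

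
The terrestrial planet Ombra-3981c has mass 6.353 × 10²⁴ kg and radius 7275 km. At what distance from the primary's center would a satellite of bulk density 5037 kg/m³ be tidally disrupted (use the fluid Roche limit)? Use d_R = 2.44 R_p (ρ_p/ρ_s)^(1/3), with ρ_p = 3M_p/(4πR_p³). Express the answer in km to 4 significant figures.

ρ_p = 3M_p/(4πR_p³) = 3 × (6.353 × 10²⁴) / (4π × (7.275 × 10⁶ m)³) = 3939 kg/m³
d_R = 2.44 × 7275 km × (3939/5037)^(1/3)
    = 16350 km

16350 km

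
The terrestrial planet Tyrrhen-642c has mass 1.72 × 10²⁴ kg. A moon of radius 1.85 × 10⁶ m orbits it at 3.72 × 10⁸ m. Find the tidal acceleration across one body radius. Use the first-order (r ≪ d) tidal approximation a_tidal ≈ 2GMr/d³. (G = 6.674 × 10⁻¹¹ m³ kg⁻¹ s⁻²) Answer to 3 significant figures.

a_tidal = 2GMr/d³
        = 2 × (6.674 × 10⁻¹¹) × (1.72 × 10²⁴) × (1.85 × 10⁶) / (3.72 × 10⁸)³
        = 8.25 × 10⁻⁶ m/s²

8.25 × 10⁻⁶ m/s²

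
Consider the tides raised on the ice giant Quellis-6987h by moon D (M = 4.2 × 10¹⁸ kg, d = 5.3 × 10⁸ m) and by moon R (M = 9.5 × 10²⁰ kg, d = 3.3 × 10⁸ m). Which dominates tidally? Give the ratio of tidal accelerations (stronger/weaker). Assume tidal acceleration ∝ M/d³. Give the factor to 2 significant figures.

Tidal stretch scales as M/d³; compute that for each body.
Moon D: (4.2 × 10¹⁸) / (5.3 × 10⁸)³ = 2.821 × 10⁻⁸
Moon R: (9.5 × 10²⁰) / (3.3 × 10⁸)³ = 2.644 × 10⁻⁵
Ratio (larger/smaller) = 940

Moon R, by a factor of ≈ 940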